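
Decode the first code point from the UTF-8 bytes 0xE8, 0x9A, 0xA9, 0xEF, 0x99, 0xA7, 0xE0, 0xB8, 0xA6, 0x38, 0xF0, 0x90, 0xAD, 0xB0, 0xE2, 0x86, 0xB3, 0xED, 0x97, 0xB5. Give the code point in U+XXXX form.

U+86A9

Offset 0: leading byte 0xE8 = 11101000 → 3-byte char #1 = E8 9A A9.
Leading byte 0xE8 = 11101000 matches 1110xxxx → 3-byte sequence.
Byte 1: 0xE8 = 11101000, payload 1000 (4 bits).
Byte 2: 0x9A = 10011010 (10xxxxxx ✓), payload 011010.
Byte 3: 0xA9 = 10101001 (10xxxxxx ✓), payload 101001.
Concatenate: 1000011010101001 = 0x86A9 (16 bits → U+86A9).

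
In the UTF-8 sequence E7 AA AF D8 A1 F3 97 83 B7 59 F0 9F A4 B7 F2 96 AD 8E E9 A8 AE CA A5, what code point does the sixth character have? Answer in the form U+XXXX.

U+96B4E

Offset 0: leading byte 0xE7 = 11100111 → 3-byte char #1 = E7 AA AF.
Offset 3: leading byte 0xD8 = 11011000 → 2-byte char #2 = D8 A1.
Offset 5: leading byte 0xF3 = 11110011 → 4-byte char #3 = F3 97 83 B7.
Offset 9: leading byte 0x59 = 01011001 → 1-byte char #4 = 59.
Offset 10: leading byte 0xF0 = 11110000 → 4-byte char #5 = F0 9F A4 B7.
Offset 14: leading byte 0xF2 = 11110010 → 4-byte char #6 = F2 96 AD 8E.
Leading byte 0xF2 = 11110010 matches 11110xxx → 4-byte sequence.
Byte 1: 0xF2 = 11110010, payload 010 (3 bits).
Byte 2: 0x96 = 10010110 (10xxxxxx ✓), payload 010110.
Byte 3: 0xAD = 10101101 (10xxxxxx ✓), payload 101101.
Byte 4: 0x8E = 10001110 (10xxxxxx ✓), payload 001110.
Concatenate: 010010110101101001110 = 0x96B4E (21 bits → U+96B4E).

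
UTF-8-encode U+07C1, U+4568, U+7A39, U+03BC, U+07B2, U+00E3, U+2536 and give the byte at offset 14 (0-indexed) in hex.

0xE2

U+07C1 → 2-byte form DF 81 at offsets 0–1.
U+4568 → 3-byte form E4 95 A8 at offsets 2–4.
U+7A39 → 3-byte form E7 A8 B9 at offsets 5–7.
U+03BC → 2-byte form CE BC at offsets 8–9.
U+07B2 → 2-byte form DE B2 at offsets 10–11.
U+00E3 → 2-byte form C3 A3 at offsets 12–13.
U+2536 → 3-byte form E2 94 B6 at offsets 14–16.
Offset 14 falls in char 7's range; it's byte 1 of E2 94 B6 = 0xE2.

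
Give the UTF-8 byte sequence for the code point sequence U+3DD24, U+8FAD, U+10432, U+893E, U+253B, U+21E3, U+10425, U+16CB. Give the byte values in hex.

U+3DD24: 4-byte form → F0 BD B4 A4.
U+8FAD: 3-byte form → E8 BE AD.
U+10432: 4-byte form → F0 90 90 B2.
U+893E: 3-byte form → E8 A4 BE.
U+253B: 3-byte form → E2 94 BB.
U+21E3: 3-byte form → E2 87 A3.
U+10425: 4-byte form → F0 90 90 A5.
U+16CB: 3-byte form → E1 9B 8B.
Concatenated (27 bytes): F0 BD B4 A4 E8 BE AD F0 90 90 B2 E8 A4 BE E2 94 BB E2 87 A3 F0 90 90 A5 E1 9B 8B.

F0 BD B4 A4 E8 BE AD F0 90 90 B2 E8 A4 BE E2 94 BB E2 87 A3 F0 90 90 A5 E1 9B 8B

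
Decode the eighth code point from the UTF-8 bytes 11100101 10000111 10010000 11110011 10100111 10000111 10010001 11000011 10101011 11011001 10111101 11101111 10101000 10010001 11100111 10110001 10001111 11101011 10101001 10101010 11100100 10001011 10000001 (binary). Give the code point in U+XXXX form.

U+42C1

Offset 0: leading byte 0xE5 = 11100101 → 3-byte char #1 = E5 87 90.
Offset 3: leading byte 0xF3 = 11110011 → 4-byte char #2 = F3 A7 87 91.
Offset 7: leading byte 0xC3 = 11000011 → 2-byte char #3 = C3 AB.
Offset 9: leading byte 0xD9 = 11011001 → 2-byte char #4 = D9 BD.
Offset 11: leading byte 0xEF = 11101111 → 3-byte char #5 = EF A8 91.
Offset 14: leading byte 0xE7 = 11100111 → 3-byte char #6 = E7 B1 8F.
Offset 17: leading byte 0xEB = 11101011 → 3-byte char #7 = EB A9 AA.
Offset 20: leading byte 0xE4 = 11100100 → 3-byte char #8 = E4 8B 81.
Leading byte 0xE4 = 11100100 matches 1110xxxx → 3-byte sequence.
Byte 1: 0xE4 = 11100100, payload 0100 (4 bits).
Byte 2: 0x8B = 10001011 (10xxxxxx ✓), payload 001011.
Byte 3: 0x81 = 10000001 (10xxxxxx ✓), payload 000001.
Concatenate: 0100001011000001 = 0x42C1 (16 bits → U+42C1).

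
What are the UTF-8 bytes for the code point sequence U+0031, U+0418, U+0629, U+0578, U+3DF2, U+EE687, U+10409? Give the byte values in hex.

U+0031: 1-byte form → 31.
U+0418: 2-byte form → D0 98.
U+0629: 2-byte form → D8 A9.
U+0578: 2-byte form → D5 B8.
U+3DF2: 3-byte form → E3 B7 B2.
U+EE687: 4-byte form → F3 AE 9A 87.
U+10409: 4-byte form → F0 90 90 89.
Concatenated (18 bytes): 31 D0 98 D8 A9 D5 B8 E3 B7 B2 F3 AE 9A 87 F0 90 90 89.

31 D0 98 D8 A9 D5 B8 E3 B7 B2 F3 AE 9A 87 F0 90 90 89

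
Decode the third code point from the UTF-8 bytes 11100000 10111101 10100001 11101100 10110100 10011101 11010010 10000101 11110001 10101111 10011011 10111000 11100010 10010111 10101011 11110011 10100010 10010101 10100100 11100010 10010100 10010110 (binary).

U+0485

Offset 0: leading byte 0xE0 = 11100000 → 3-byte char #1 = E0 BD A1.
Offset 3: leading byte 0xEC = 11101100 → 3-byte char #2 = EC B4 9D.
Offset 6: leading byte 0xD2 = 11010010 → 2-byte char #3 = D2 85.
Leading byte 0xD2 = 11010010 matches 110xxxxx → 2-byte sequence.
Byte 1: 0xD2 = 11010010, payload 10010 (5 bits).
Byte 2: 0x85 = 10000101 (10xxxxxx ✓), payload 000101.
Concatenate: 10010000101 = 0x485 (11 bits → U+0485).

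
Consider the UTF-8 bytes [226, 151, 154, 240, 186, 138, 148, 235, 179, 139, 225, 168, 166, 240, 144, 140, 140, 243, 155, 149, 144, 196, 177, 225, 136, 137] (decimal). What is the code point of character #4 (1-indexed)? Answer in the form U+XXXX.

U+1A26

Offset 0: leading byte 0xE2 = 11100010 → 3-byte char #1 = E2 97 9A.
Offset 3: leading byte 0xF0 = 11110000 → 4-byte char #2 = F0 BA 8A 94.
Offset 7: leading byte 0xEB = 11101011 → 3-byte char #3 = EB B3 8B.
Offset 10: leading byte 0xE1 = 11100001 → 3-byte char #4 = E1 A8 A6.
Leading byte 0xE1 = 11100001 matches 1110xxxx → 3-byte sequence.
Byte 1: 0xE1 = 11100001, payload 0001 (4 bits).
Byte 2: 0xA8 = 10101000 (10xxxxxx ✓), payload 101000.
Byte 3: 0xA6 = 10100110 (10xxxxxx ✓), payload 100110.
Concatenate: 0001101000100110 = 0x1A26 (16 bits → U+1A26).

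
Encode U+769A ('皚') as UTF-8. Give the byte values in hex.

U+769A = 0x769A = 30362 decimal. In range U+0800–U+FFFF → 3-byte form: 1110xxxx 10xxxxxx 10xxxxxx.
Binary (16 bits): 0111011010011010.
Split 4+6+6: 0111 | 011010 | 011010.
Byte 1: 11100111 = 0xE7.
Byte 2: 10011010 = 0x9A.
Byte 3: 10011010 = 0x9A.

E7 9A 9A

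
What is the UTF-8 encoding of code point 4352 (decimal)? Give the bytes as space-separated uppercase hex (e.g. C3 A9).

E1 84 80

U+1100 = 0x1100 = 4352 decimal. In range U+0800–U+FFFF → 3-byte form: 1110xxxx 10xxxxxx 10xxxxxx.
Binary (16 bits): 0001000100000000.
Split 4+6+6: 0001 | 000100 | 000000.
Byte 1: 11100001 = 0xE1.
Byte 2: 10000100 = 0x84.
Byte 3: 10000000 = 0x80.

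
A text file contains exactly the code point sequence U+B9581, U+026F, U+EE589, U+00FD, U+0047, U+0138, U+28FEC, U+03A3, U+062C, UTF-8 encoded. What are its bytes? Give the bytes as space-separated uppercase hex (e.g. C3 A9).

U+B9581: 4-byte form → F2 B9 96 81.
U+026F: 2-byte form → C9 AF.
U+EE589: 4-byte form → F3 AE 96 89.
U+00FD: 2-byte form → C3 BD.
U+0047: 1-byte form → 47.
U+0138: 2-byte form → C4 B8.
U+28FEC: 4-byte form → F0 A8 BF AC.
U+03A3: 2-byte form → CE A3.
U+062C: 2-byte form → D8 AC.
Concatenated (23 bytes): F2 B9 96 81 C9 AF F3 AE 96 89 C3 BD 47 C4 B8 F0 A8 BF AC CE A3 D8 AC.

F2 B9 96 81 C9 AF F3 AE 96 89 C3 BD 47 C4 B8 F0 A8 BF AC CE A3 D8 AC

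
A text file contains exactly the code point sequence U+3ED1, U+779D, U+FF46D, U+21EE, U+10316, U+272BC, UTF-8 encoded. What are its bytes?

E3 BB 91 E7 9E 9D F3 BF 91 AD E2 87 AE F0 90 8C 96 F0 A7 8A BC

U+3ED1: 3-byte form → E3 BB 91.
U+779D: 3-byte form → E7 9E 9D.
U+FF46D: 4-byte form → F3 BF 91 AD.
U+21EE: 3-byte form → E2 87 AE.
U+10316: 4-byte form → F0 90 8C 96.
U+272BC: 4-byte form → F0 A7 8A BC.
Concatenated (21 bytes): E3 BB 91 E7 9E 9D F3 BF 91 AD E2 87 AE F0 90 8C 96 F0 A7 8A BC.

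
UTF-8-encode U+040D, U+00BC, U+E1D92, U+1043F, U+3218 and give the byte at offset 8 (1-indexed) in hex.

1-indexed offset 8 is 0-indexed offset 7.
U+040D → 2-byte form D0 8D at offsets 0–1.
U+00BC → 2-byte form C2 BC at offsets 2–3.
U+E1D92 → 4-byte form F3 A1 B6 92 at offsets 4–7.
Offset 7 falls in char 3's range; it's byte 4 of F3 A1 B6 92 = 0x92.

0x92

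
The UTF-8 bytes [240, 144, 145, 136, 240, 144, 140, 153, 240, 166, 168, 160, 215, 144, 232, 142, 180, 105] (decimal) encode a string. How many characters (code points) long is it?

6

Byte at offset 0: 0xF0 = 11110000 → 4-byte char (#1). Advance 4.
Byte at offset 4: 0xF0 = 11110000 → 4-byte char (#2). Advance 4.
Byte at offset 8: 0xF0 = 11110000 → 4-byte char (#3). Advance 4.
Byte at offset 12: 0xD7 = 11010111 → 2-byte char (#4). Advance 2.
Byte at offset 14: 0xE8 = 11101000 → 3-byte char (#5). Advance 3.
Byte at offset 17: 0x69 = 01101001 → 1-byte char (#6). Advance 1.
Reached end at offset 18 after 6 code points.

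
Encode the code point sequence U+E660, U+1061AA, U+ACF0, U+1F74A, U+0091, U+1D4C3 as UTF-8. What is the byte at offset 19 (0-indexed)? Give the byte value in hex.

U+E660 → 3-byte form EE 99 A0 at offsets 0–2.
U+1061AA → 4-byte form F4 86 86 AA at offsets 3–6.
U+ACF0 → 3-byte form EA B3 B0 at offsets 7–9.
U+1F74A → 4-byte form F0 9F 9D 8A at offsets 10–13.
U+0091 → 2-byte form C2 91 at offsets 14–15.
U+1D4C3 → 4-byte form F0 9D 93 83 at offsets 16–19.
Offset 19 falls in char 6's range; it's byte 4 of F0 9D 93 83 = 0x83.

0x83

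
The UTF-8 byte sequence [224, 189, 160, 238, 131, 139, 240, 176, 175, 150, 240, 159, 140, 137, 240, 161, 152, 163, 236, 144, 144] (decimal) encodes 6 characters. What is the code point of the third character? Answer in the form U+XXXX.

U+30BD6

Offset 0: leading byte 0xE0 = 11100000 → 3-byte char #1 = E0 BD A0.
Offset 3: leading byte 0xEE = 11101110 → 3-byte char #2 = EE 83 8B.
Offset 6: leading byte 0xF0 = 11110000 → 4-byte char #3 = F0 B0 AF 96.
Leading byte 0xF0 = 11110000 matches 11110xxx → 4-byte sequence.
Byte 1: 0xF0 = 11110000, payload 000 (3 bits).
Byte 2: 0xB0 = 10110000 (10xxxxxx ✓), payload 110000.
Byte 3: 0xAF = 10101111 (10xxxxxx ✓), payload 101111.
Byte 4: 0x96 = 10010110 (10xxxxxx ✓), payload 010110.
Concatenate: 000110000101111010110 = 0x30BD6 (21 bits → U+30BD6).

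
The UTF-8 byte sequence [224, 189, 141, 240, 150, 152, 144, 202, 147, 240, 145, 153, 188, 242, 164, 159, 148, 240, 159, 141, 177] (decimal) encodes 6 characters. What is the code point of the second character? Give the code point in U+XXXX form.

Offset 0: leading byte 0xE0 = 11100000 → 3-byte char #1 = E0 BD 8D.
Offset 3: leading byte 0xF0 = 11110000 → 4-byte char #2 = F0 96 98 90.
Leading byte 0xF0 = 11110000 matches 11110xxx → 4-byte sequence.
Byte 1: 0xF0 = 11110000, payload 000 (3 bits).
Byte 2: 0x96 = 10010110 (10xxxxxx ✓), payload 010110.
Byte 3: 0x98 = 10011000 (10xxxxxx ✓), payload 011000.
Byte 4: 0x90 = 10010000 (10xxxxxx ✓), payload 010000.
Concatenate: 000010110011000010000 = 0x16610 (21 bits → U+16610).

U+16610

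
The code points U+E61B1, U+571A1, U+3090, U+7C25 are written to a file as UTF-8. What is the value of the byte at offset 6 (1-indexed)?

1-indexed offset 6 is 0-indexed offset 5.
U+E61B1 → 4-byte form F3 A6 86 B1 at offsets 0–3.
U+571A1 → 4-byte form F1 97 86 A1 at offsets 4–7.
Offset 5 falls in char 2's range; it's byte 2 of F1 97 86 A1 = 0x97.

0x97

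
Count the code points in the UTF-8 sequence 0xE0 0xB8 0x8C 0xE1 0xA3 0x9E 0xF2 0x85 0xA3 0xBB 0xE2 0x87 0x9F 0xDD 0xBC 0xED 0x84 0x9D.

6

Byte at offset 0: 0xE0 = 11100000 → 3-byte char (#1). Advance 3.
Byte at offset 3: 0xE1 = 11100001 → 3-byte char (#2). Advance 3.
Byte at offset 6: 0xF2 = 11110010 → 4-byte char (#3). Advance 4.
Byte at offset 10: 0xE2 = 11100010 → 3-byte char (#4). Advance 3.
Byte at offset 13: 0xDD = 11011101 → 2-byte char (#5). Advance 2.
Byte at offset 15: 0xED = 11101101 → 3-byte char (#6). Advance 3.
Reached end at offset 18 after 6 code points.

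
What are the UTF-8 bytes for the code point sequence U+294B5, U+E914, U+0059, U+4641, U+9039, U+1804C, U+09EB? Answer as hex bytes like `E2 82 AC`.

U+294B5: 4-byte form → F0 A9 92 B5.
U+E914: 3-byte form → EE A4 94.
U+0059: 1-byte form → 59.
U+4641: 3-byte form → E4 99 81.
U+9039: 3-byte form → E9 80 B9.
U+1804C: 4-byte form → F0 98 81 8C.
U+09EB: 3-byte form → E0 A7 AB.
Concatenated (21 bytes): F0 A9 92 B5 EE A4 94 59 E4 99 81 E9 80 B9 F0 98 81 8C E0 A7 AB.

F0 A9 92 B5 EE A4 94 59 E4 99 81 E9 80 B9 F0 98 81 8C E0 A7 AB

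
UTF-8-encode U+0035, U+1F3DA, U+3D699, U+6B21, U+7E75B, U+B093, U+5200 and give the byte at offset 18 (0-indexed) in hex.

0x93

U+0035 → 1-byte form 35 at offsets 0–0.
U+1F3DA → 4-byte form F0 9F 8F 9A at offsets 1–4.
U+3D699 → 4-byte form F0 BD 9A 99 at offsets 5–8.
U+6B21 → 3-byte form E6 AC A1 at offsets 9–11.
U+7E75B → 4-byte form F1 BE 9D 9B at offsets 12–15.
U+B093 → 3-byte form EB 82 93 at offsets 16–18.
Offset 18 falls in char 6's range; it's byte 3 of EB 82 93 = 0x93.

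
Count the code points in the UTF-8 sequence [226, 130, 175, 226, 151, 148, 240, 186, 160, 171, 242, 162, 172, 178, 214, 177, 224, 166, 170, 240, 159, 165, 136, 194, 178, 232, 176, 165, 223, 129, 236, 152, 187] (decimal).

Byte at offset 0: 0xE2 = 11100010 → 3-byte char (#1). Advance 3.
Byte at offset 3: 0xE2 = 11100010 → 3-byte char (#2). Advance 3.
Byte at offset 6: 0xF0 = 11110000 → 4-byte char (#3). Advance 4.
Byte at offset 10: 0xF2 = 11110010 → 4-byte char (#4). Advance 4.
Byte at offset 14: 0xD6 = 11010110 → 2-byte char (#5). Advance 2.
Byte at offset 16: 0xE0 = 11100000 → 3-byte char (#6). Advance 3.
Byte at offset 19: 0xF0 = 11110000 → 4-byte char (#7). Advance 4.
Byte at offset 23: 0xC2 = 11000010 → 2-byte char (#8). Advance 2.
Byte at offset 25: 0xE8 = 11101000 → 3-byte char (#9). Advance 3.
Byte at offset 28: 0xDF = 11011111 → 2-byte char (#10). Advance 2.
Byte at offset 30: 0xEC = 11101100 → 3-byte char (#11). Advance 3.
Reached end at offset 33 after 11 code points.

11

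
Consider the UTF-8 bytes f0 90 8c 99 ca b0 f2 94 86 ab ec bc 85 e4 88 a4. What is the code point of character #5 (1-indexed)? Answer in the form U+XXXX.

Offset 0: leading byte 0xF0 = 11110000 → 4-byte char #1 = F0 90 8C 99.
Offset 4: leading byte 0xCA = 11001010 → 2-byte char #2 = CA B0.
Offset 6: leading byte 0xF2 = 11110010 → 4-byte char #3 = F2 94 86 AB.
Offset 10: leading byte 0xEC = 11101100 → 3-byte char #4 = EC BC 85.
Offset 13: leading byte 0xE4 = 11100100 → 3-byte char #5 = E4 88 A4.
Leading byte 0xE4 = 11100100 matches 1110xxxx → 3-byte sequence.
Byte 1: 0xE4 = 11100100, payload 0100 (4 bits).
Byte 2: 0x88 = 10001000 (10xxxxxx ✓), payload 001000.
Byte 3: 0xA4 = 10100100 (10xxxxxx ✓), payload 100100.
Concatenate: 0100001000100100 = 0x4224 (16 bits → U+4224).

U+4224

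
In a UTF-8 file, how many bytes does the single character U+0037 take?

1

U+0037 = 0x37. UTF-8 uses 1 byte below 0x80, 2 below 0x800, 3 below 0x10000, 4 up to 0x10FFFF. 0x37 is in U+0000–U+007F → 1 byte.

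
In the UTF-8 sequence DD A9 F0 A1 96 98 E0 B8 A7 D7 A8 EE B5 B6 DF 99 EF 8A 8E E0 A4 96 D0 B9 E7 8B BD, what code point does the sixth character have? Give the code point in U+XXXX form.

U+07D9

Offset 0: leading byte 0xDD = 11011101 → 2-byte char #1 = DD A9.
Offset 2: leading byte 0xF0 = 11110000 → 4-byte char #2 = F0 A1 96 98.
Offset 6: leading byte 0xE0 = 11100000 → 3-byte char #3 = E0 B8 A7.
Offset 9: leading byte 0xD7 = 11010111 → 2-byte char #4 = D7 A8.
Offset 11: leading byte 0xEE = 11101110 → 3-byte char #5 = EE B5 B6.
Offset 14: leading byte 0xDF = 11011111 → 2-byte char #6 = DF 99.
Leading byte 0xDF = 11011111 matches 110xxxxx → 2-byte sequence.
Byte 1: 0xDF = 11011111, payload 11111 (5 bits).
Byte 2: 0x99 = 10011001 (10xxxxxx ✓), payload 011001.
Concatenate: 11111011001 = 0x7D9 (11 bits → U+07D9).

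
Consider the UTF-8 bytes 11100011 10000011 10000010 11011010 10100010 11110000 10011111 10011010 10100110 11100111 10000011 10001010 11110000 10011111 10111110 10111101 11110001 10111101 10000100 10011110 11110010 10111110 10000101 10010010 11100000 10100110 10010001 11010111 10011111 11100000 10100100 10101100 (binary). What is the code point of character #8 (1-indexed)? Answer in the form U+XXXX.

U+0991

Offset 0: leading byte 0xE3 = 11100011 → 3-byte char #1 = E3 83 82.
Offset 3: leading byte 0xDA = 11011010 → 2-byte char #2 = DA A2.
Offset 5: leading byte 0xF0 = 11110000 → 4-byte char #3 = F0 9F 9A A6.
Offset 9: leading byte 0xE7 = 11100111 → 3-byte char #4 = E7 83 8A.
Offset 12: leading byte 0xF0 = 11110000 → 4-byte char #5 = F0 9F BE BD.
Offset 16: leading byte 0xF1 = 11110001 → 4-byte char #6 = F1 BD 84 9E.
Offset 20: leading byte 0xF2 = 11110010 → 4-byte char #7 = F2 BE 85 92.
Offset 24: leading byte 0xE0 = 11100000 → 3-byte char #8 = E0 A6 91.
Leading byte 0xE0 = 11100000 matches 1110xxxx → 3-byte sequence.
Byte 1: 0xE0 = 11100000, payload 0000 (4 bits).
Byte 2: 0xA6 = 10100110 (10xxxxxx ✓), payload 100110.
Byte 3: 0x91 = 10010001 (10xxxxxx ✓), payload 010001.
Concatenate: 0000100110010001 = 0x991 (16 bits → U+0991).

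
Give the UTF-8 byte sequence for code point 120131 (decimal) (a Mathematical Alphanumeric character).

U+1D543 = 0x1D543 = 120131 decimal. In range U+10000–U+10FFFF → 4-byte form: 11110xxx 10xxxxxx 10xxxxxx 10xxxxxx.
Binary (21 bits): 000011101010101000011.
Split 3+6+6+6: 000 | 011101 | 010101 | 000011.
Byte 1: 11110000 = 0xF0.
Byte 2: 10011101 = 0x9D.
Byte 3: 10010101 = 0x95.
Byte 4: 10000011 = 0x83.

F0 9D 95 83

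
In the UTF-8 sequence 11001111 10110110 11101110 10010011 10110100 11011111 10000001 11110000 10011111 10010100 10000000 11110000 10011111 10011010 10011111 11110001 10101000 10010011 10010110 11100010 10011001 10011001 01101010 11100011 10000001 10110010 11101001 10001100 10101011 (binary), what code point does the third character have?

Offset 0: leading byte 0xCF = 11001111 → 2-byte char #1 = CF B6.
Offset 2: leading byte 0xEE = 11101110 → 3-byte char #2 = EE 93 B4.
Offset 5: leading byte 0xDF = 11011111 → 2-byte char #3 = DF 81.
Leading byte 0xDF = 11011111 matches 110xxxxx → 2-byte sequence.
Byte 1: 0xDF = 11011111, payload 11111 (5 bits).
Byte 2: 0x81 = 10000001 (10xxxxxx ✓), payload 000001.
Concatenate: 11111000001 = 0x7C1 (11 bits → U+07C1).

U+07C1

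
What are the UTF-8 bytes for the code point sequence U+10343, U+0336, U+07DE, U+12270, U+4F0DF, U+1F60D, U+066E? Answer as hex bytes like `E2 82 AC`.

F0 90 8D 83 CC B6 DF 9E F0 92 89 B0 F1 8F 83 9F F0 9F 98 8D D9 AE

U+10343: 4-byte form → F0 90 8D 83.
U+0336: 2-byte form → CC B6.
U+07DE: 2-byte form → DF 9E.
U+12270: 4-byte form → F0 92 89 B0.
U+4F0DF: 4-byte form → F1 8F 83 9F.
U+1F60D: 4-byte form → F0 9F 98 8D.
U+066E: 2-byte form → D9 AE.
Concatenated (22 bytes): F0 90 8D 83 CC B6 DF 9E F0 92 89 B0 F1 8F 83 9F F0 9F 98 8D D9 AE.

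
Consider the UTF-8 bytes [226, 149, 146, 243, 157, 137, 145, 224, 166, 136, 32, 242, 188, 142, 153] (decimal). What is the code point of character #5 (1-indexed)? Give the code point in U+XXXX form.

U+BC399

Offset 0: leading byte 0xE2 = 11100010 → 3-byte char #1 = E2 95 92.
Offset 3: leading byte 0xF3 = 11110011 → 4-byte char #2 = F3 9D 89 91.
Offset 7: leading byte 0xE0 = 11100000 → 3-byte char #3 = E0 A6 88.
Offset 10: leading byte 0x20 = 00100000 → 1-byte char #4 = 20.
Offset 11: leading byte 0xF2 = 11110010 → 4-byte char #5 = F2 BC 8E 99.
Leading byte 0xF2 = 11110010 matches 11110xxx → 4-byte sequence.
Byte 1: 0xF2 = 11110010, payload 010 (3 bits).
Byte 2: 0xBC = 10111100 (10xxxxxx ✓), payload 111100.
Byte 3: 0x8E = 10001110 (10xxxxxx ✓), payload 001110.
Byte 4: 0x99 = 10011001 (10xxxxxx ✓), payload 011001.
Concatenate: 010111100001110011001 = 0xBC399 (21 bits → U+BC399).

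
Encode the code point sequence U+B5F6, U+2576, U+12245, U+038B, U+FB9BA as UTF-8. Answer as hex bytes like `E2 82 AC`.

EB 97 B6 E2 95 B6 F0 92 89 85 CE 8B F3 BB A6 BA

U+B5F6: 3-byte form → EB 97 B6.
U+2576: 3-byte form → E2 95 B6.
U+12245: 4-byte form → F0 92 89 85.
U+038B: 2-byte form → CE 8B.
U+FB9BA: 4-byte form → F3 BB A6 BA.
Concatenated (16 bytes): EB 97 B6 E2 95 B6 F0 92 89 85 CE 8B F3 BB A6 BA.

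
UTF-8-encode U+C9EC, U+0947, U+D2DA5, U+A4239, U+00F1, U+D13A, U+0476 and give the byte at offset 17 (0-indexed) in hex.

U+C9EC → 3-byte form EC A7 AC at offsets 0–2.
U+0947 → 3-byte form E0 A5 87 at offsets 3–5.
U+D2DA5 → 4-byte form F3 92 B6 A5 at offsets 6–9.
U+A4239 → 4-byte form F2 A4 88 B9 at offsets 10–13.
U+00F1 → 2-byte form C3 B1 at offsets 14–15.
U+D13A → 3-byte form ED 84 BA at offsets 16–18.
Offset 17 falls in char 6's range; it's byte 2 of ED 84 BA = 0x84.

0x84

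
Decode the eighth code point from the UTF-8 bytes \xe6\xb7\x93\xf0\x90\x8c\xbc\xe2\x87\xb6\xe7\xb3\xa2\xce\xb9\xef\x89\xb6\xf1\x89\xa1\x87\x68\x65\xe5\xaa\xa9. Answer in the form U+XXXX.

Offset 0: leading byte 0xE6 = 11100110 → 3-byte char #1 = E6 B7 93.
Offset 3: leading byte 0xF0 = 11110000 → 4-byte char #2 = F0 90 8C BC.
Offset 7: leading byte 0xE2 = 11100010 → 3-byte char #3 = E2 87 B6.
Offset 10: leading byte 0xE7 = 11100111 → 3-byte char #4 = E7 B3 A2.
Offset 13: leading byte 0xCE = 11001110 → 2-byte char #5 = CE B9.
Offset 15: leading byte 0xEF = 11101111 → 3-byte char #6 = EF 89 B6.
Offset 18: leading byte 0xF1 = 11110001 → 4-byte char #7 = F1 89 A1 87.
Offset 22: leading byte 0x68 = 01101000 → 1-byte char #8 = 68.
Leading byte 0x68 = 01101000 matches 0xxxxxxx → 1-byte sequence.
Byte 1: 0x68 = 01101000, payload 1101000 (7 bits).
Concatenate: 1101000 = 0x68 (7 bits → U+0068).

U+0068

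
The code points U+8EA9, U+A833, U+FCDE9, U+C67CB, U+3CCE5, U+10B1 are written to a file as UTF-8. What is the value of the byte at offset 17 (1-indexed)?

1-indexed offset 17 is 0-indexed offset 16.
U+8EA9 → 3-byte form E8 BA A9 at offsets 0–2.
U+A833 → 3-byte form EA A0 B3 at offsets 3–5.
U+FCDE9 → 4-byte form F3 BC B7 A9 at offsets 6–9.
U+C67CB → 4-byte form F3 86 9F 8B at offsets 10–13.
U+3CCE5 → 4-byte form F0 BC B3 A5 at offsets 14–17.
Offset 16 falls in char 5's range; it's byte 3 of F0 BC B3 A5 = 0xB3.

0xB3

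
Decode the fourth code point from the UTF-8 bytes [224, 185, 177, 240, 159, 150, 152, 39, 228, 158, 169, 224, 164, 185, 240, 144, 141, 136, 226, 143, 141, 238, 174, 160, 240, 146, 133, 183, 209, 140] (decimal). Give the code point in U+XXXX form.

Offset 0: leading byte 0xE0 = 11100000 → 3-byte char #1 = E0 B9 B1.
Offset 3: leading byte 0xF0 = 11110000 → 4-byte char #2 = F0 9F 96 98.
Offset 7: leading byte 0x27 = 00100111 → 1-byte char #3 = 27.
Offset 8: leading byte 0xE4 = 11100100 → 3-byte char #4 = E4 9E A9.
Leading byte 0xE4 = 11100100 matches 1110xxxx → 3-byte sequence.
Byte 1: 0xE4 = 11100100, payload 0100 (4 bits).
Byte 2: 0x9E = 10011110 (10xxxxxx ✓), payload 011110.
Byte 3: 0xA9 = 10101001 (10xxxxxx ✓), payload 101001.
Concatenate: 0100011110101001 = 0x47A9 (16 bits → U+47A9).

U+47A9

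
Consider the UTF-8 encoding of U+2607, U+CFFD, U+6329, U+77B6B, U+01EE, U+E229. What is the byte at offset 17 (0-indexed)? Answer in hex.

U+2607 → 3-byte form E2 98 87 at offsets 0–2.
U+CFFD → 3-byte form EC BF BD at offsets 3–5.
U+6329 → 3-byte form E6 8C A9 at offsets 6–8.
U+77B6B → 4-byte form F1 B7 AD AB at offsets 9–12.
U+01EE → 2-byte form C7 AE at offsets 13–14.
U+E229 → 3-byte form EE 88 A9 at offsets 15–17.
Offset 17 falls in char 6's range; it's byte 3 of EE 88 A9 = 0xA9.

0xA9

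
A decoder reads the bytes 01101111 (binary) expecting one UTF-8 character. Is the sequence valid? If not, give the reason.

Leading byte 0x6F = 01101111 → 1-byte form.

valid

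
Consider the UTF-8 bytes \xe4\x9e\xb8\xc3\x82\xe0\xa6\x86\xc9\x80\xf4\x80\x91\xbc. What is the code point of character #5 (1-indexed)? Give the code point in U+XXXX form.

Offset 0: leading byte 0xE4 = 11100100 → 3-byte char #1 = E4 9E B8.
Offset 3: leading byte 0xC3 = 11000011 → 2-byte char #2 = C3 82.
Offset 5: leading byte 0xE0 = 11100000 → 3-byte char #3 = E0 A6 86.
Offset 8: leading byte 0xC9 = 11001001 → 2-byte char #4 = C9 80.
Offset 10: leading byte 0xF4 = 11110100 → 4-byte char #5 = F4 80 91 BC.
Leading byte 0xF4 = 11110100 matches 11110xxx → 4-byte sequence.
Byte 1: 0xF4 = 11110100, payload 100 (3 bits).
Byte 2: 0x80 = 10000000 (10xxxxxx ✓), payload 000000.
Byte 3: 0x91 = 10010001 (10xxxxxx ✓), payload 010001.
Byte 4: 0xBC = 10111100 (10xxxxxx ✓), payload 111100.
Concatenate: 100000000010001111100 = 0x10047C (21 bits → U+10047C).

U+10047C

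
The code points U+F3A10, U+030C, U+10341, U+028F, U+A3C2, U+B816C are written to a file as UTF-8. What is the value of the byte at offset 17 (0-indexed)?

U+F3A10 → 4-byte form F3 B3 A8 90 at offsets 0–3.
U+030C → 2-byte form CC 8C at offsets 4–5.
U+10341 → 4-byte form F0 90 8D 81 at offsets 6–9.
U+028F → 2-byte form CA 8F at offsets 10–11.
U+A3C2 → 3-byte form EA 8F 82 at offsets 12–14.
U+B816C → 4-byte form F2 B8 85 AC at offsets 15–18.
Offset 17 falls in char 6's range; it's byte 3 of F2 B8 85 AC = 0x85.

0x85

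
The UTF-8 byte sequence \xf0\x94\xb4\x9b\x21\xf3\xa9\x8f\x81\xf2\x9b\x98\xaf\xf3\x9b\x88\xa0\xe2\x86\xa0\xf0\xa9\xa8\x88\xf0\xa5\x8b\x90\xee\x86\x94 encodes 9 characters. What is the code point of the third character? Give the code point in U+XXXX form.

Offset 0: leading byte 0xF0 = 11110000 → 4-byte char #1 = F0 94 B4 9B.
Offset 4: leading byte 0x21 = 00100001 → 1-byte char #2 = 21.
Offset 5: leading byte 0xF3 = 11110011 → 4-byte char #3 = F3 A9 8F 81.
Leading byte 0xF3 = 11110011 matches 11110xxx → 4-byte sequence.
Byte 1: 0xF3 = 11110011, payload 011 (3 bits).
Byte 2: 0xA9 = 10101001 (10xxxxxx ✓), payload 101001.
Byte 3: 0x8F = 10001111 (10xxxxxx ✓), payload 001111.
Byte 4: 0x81 = 10000001 (10xxxxxx ✓), payload 000001.
Concatenate: 011101001001111000001 = 0xE93C1 (21 bits → U+E93C1).

U+E93C1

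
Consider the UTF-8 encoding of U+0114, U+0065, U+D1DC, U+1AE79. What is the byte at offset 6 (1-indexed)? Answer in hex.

0x9C

1-indexed offset 6 is 0-indexed offset 5.
U+0114 → 2-byte form C4 94 at offsets 0–1.
U+0065 → 1-byte form 65 at offsets 2–2.
U+D1DC → 3-byte form ED 87 9C at offsets 3–5.
Offset 5 falls in char 3's range; it's byte 3 of ED 87 9C = 0x9C.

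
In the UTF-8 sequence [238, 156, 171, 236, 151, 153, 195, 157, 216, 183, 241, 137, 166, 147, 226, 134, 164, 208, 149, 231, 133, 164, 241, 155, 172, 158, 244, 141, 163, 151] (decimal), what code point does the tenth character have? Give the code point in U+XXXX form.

U+10D8D7

Offset 0: leading byte 0xEE = 11101110 → 3-byte char #1 = EE 9C AB.
Offset 3: leading byte 0xEC = 11101100 → 3-byte char #2 = EC 97 99.
Offset 6: leading byte 0xC3 = 11000011 → 2-byte char #3 = C3 9D.
Offset 8: leading byte 0xD8 = 11011000 → 2-byte char #4 = D8 B7.
Offset 10: leading byte 0xF1 = 11110001 → 4-byte char #5 = F1 89 A6 93.
Offset 14: leading byte 0xE2 = 11100010 → 3-byte char #6 = E2 86 A4.
Offset 17: leading byte 0xD0 = 11010000 → 2-byte char #7 = D0 95.
Offset 19: leading byte 0xE7 = 11100111 → 3-byte char #8 = E7 85 A4.
Offset 22: leading byte 0xF1 = 11110001 → 4-byte char #9 = F1 9B AC 9E.
Offset 26: leading byte 0xF4 = 11110100 → 4-byte char #10 = F4 8D A3 97.
Leading byte 0xF4 = 11110100 matches 11110xxx → 4-byte sequence.
Byte 1: 0xF4 = 11110100, payload 100 (3 bits).
Byte 2: 0x8D = 10001101 (10xxxxxx ✓), payload 001101.
Byte 3: 0xA3 = 10100011 (10xxxxxx ✓), payload 100011.
Byte 4: 0x97 = 10010111 (10xxxxxx ✓), payload 010111.
Concatenate: 100001101100011010111 = 0x10D8D7 (21 bits → U+10D8D7).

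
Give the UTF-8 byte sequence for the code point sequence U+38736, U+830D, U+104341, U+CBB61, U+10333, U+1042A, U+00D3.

U+38736: 4-byte form → F0 B8 9C B6.
U+830D: 3-byte form → E8 8C 8D.
U+104341: 4-byte form → F4 84 8D 81.
U+CBB61: 4-byte form → F3 8B AD A1.
U+10333: 4-byte form → F0 90 8C B3.
U+1042A: 4-byte form → F0 90 90 AA.
U+00D3: 2-byte form → C3 93.
Concatenated (25 bytes): F0 B8 9C B6 E8 8C 8D F4 84 8D 81 F3 8B AD A1 F0 90 8C B3 F0 90 90 AA C3 93.

F0 B8 9C B6 E8 8C 8D F4 84 8D 81 F3 8B AD A1 F0 90 8C B3 F0 90 90 AA C3 93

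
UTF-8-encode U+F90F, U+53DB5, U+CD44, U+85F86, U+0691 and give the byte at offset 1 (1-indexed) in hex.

0xEF

1-indexed offset 1 is 0-indexed offset 0.
U+F90F → 3-byte form EF A4 8F at offsets 0–2.
Offset 0 falls in char 1's range; it's byte 1 of EF A4 8F = 0xEF.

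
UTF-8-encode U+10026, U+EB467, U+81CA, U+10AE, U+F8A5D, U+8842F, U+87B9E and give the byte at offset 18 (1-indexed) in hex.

1-indexed offset 18 is 0-indexed offset 17.
U+10026 → 4-byte form F0 90 80 A6 at offsets 0–3.
U+EB467 → 4-byte form F3 AB 91 A7 at offsets 4–7.
U+81CA → 3-byte form E8 87 8A at offsets 8–10.
U+10AE → 3-byte form E1 82 AE at offsets 11–13.
U+F8A5D → 4-byte form F3 B8 A9 9D at offsets 14–17.
Offset 17 falls in char 5's range; it's byte 4 of F3 B8 A9 9D = 0x9D.

0x9D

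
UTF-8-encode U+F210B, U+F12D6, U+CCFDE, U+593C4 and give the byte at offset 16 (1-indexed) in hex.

0x84

1-indexed offset 16 is 0-indexed offset 15.
U+F210B → 4-byte form F3 B2 84 8B at offsets 0–3.
U+F12D6 → 4-byte form F3 B1 8B 96 at offsets 4–7.
U+CCFDE → 4-byte form F3 8C BF 9E at offsets 8–11.
U+593C4 → 4-byte form F1 99 8F 84 at offsets 12–15.
Offset 15 falls in char 4's range; it's byte 4 of F1 99 8F 84 = 0x84.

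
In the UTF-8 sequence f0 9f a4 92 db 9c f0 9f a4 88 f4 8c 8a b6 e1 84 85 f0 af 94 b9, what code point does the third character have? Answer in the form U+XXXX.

U+1F908

Offset 0: leading byte 0xF0 = 11110000 → 4-byte char #1 = F0 9F A4 92.
Offset 4: leading byte 0xDB = 11011011 → 2-byte char #2 = DB 9C.
Offset 6: leading byte 0xF0 = 11110000 → 4-byte char #3 = F0 9F A4 88.
Leading byte 0xF0 = 11110000 matches 11110xxx → 4-byte sequence.
Byte 1: 0xF0 = 11110000, payload 000 (3 bits).
Byte 2: 0x9F = 10011111 (10xxxxxx ✓), payload 011111.
Byte 3: 0xA4 = 10100100 (10xxxxxx ✓), payload 100100.
Byte 4: 0x88 = 10001000 (10xxxxxx ✓), payload 001000.
Concatenate: 000011111100100001000 = 0x1F908 (21 bits → U+1F908).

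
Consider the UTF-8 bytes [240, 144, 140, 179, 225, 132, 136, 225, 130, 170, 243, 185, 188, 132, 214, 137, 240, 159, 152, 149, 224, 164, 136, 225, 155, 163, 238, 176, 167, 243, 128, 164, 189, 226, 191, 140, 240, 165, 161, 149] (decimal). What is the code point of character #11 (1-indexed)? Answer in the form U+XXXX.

U+2FCC

Offset 0: leading byte 0xF0 = 11110000 → 4-byte char #1 = F0 90 8C B3.
Offset 4: leading byte 0xE1 = 11100001 → 3-byte char #2 = E1 84 88.
Offset 7: leading byte 0xE1 = 11100001 → 3-byte char #3 = E1 82 AA.
Offset 10: leading byte 0xF3 = 11110011 → 4-byte char #4 = F3 B9 BC 84.
Offset 14: leading byte 0xD6 = 11010110 → 2-byte char #5 = D6 89.
Offset 16: leading byte 0xF0 = 11110000 → 4-byte char #6 = F0 9F 98 95.
Offset 20: leading byte 0xE0 = 11100000 → 3-byte char #7 = E0 A4 88.
Offset 23: leading byte 0xE1 = 11100001 → 3-byte char #8 = E1 9B A3.
Offset 26: leading byte 0xEE = 11101110 → 3-byte char #9 = EE B0 A7.
Offset 29: leading byte 0xF3 = 11110011 → 4-byte char #10 = F3 80 A4 BD.
Offset 33: leading byte 0xE2 = 11100010 → 3-byte char #11 = E2 BF 8C.
Leading byte 0xE2 = 11100010 matches 1110xxxx → 3-byte sequence.
Byte 1: 0xE2 = 11100010, payload 0010 (4 bits).
Byte 2: 0xBF = 10111111 (10xxxxxx ✓), payload 111111.
Byte 3: 0x8C = 10001100 (10xxxxxx ✓), payload 001100.
Concatenate: 0010111111001100 = 0x2FCC (16 bits → U+2FCC).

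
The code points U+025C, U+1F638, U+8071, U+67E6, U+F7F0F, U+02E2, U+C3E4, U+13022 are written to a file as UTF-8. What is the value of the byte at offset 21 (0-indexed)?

U+025C → 2-byte form C9 9C at offsets 0–1.
U+1F638 → 4-byte form F0 9F 98 B8 at offsets 2–5.
U+8071 → 3-byte form E8 81 B1 at offsets 6–8.
U+67E6 → 3-byte form E6 9F A6 at offsets 9–11.
U+F7F0F → 4-byte form F3 B7 BC 8F at offsets 12–15.
U+02E2 → 2-byte form CB A2 at offsets 16–17.
U+C3E4 → 3-byte form EC 8F A4 at offsets 18–20.
U+13022 → 4-byte form F0 93 80 A2 at offsets 21–24.
Offset 21 falls in char 8's range; it's byte 1 of F0 93 80 A2 = 0xF0.

0xF0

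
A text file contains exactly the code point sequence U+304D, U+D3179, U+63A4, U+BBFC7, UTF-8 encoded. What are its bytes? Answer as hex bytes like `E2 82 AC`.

E3 81 8D F3 93 85 B9 E6 8E A4 F2 BB BF 87

U+304D: 3-byte form → E3 81 8D.
U+D3179: 4-byte form → F3 93 85 B9.
U+63A4: 3-byte form → E6 8E A4.
U+BBFC7: 4-byte form → F2 BB BF 87.
Concatenated (14 bytes): E3 81 8D F3 93 85 B9 E6 8E A4 F2 BB BF 87.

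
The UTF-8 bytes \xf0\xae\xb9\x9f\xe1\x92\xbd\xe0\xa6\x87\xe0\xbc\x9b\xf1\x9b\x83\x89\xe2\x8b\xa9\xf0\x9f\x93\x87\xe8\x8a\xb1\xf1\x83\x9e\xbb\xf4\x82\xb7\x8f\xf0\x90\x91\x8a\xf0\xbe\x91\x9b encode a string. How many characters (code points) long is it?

12

Byte at offset 0: 0xF0 = 11110000 → 4-byte char (#1). Advance 4.
Byte at offset 4: 0xE1 = 11100001 → 3-byte char (#2). Advance 3.
Byte at offset 7: 0xE0 = 11100000 → 3-byte char (#3). Advance 3.
Byte at offset 10: 0xE0 = 11100000 → 3-byte char (#4). Advance 3.
Byte at offset 13: 0xF1 = 11110001 → 4-byte char (#5). Advance 4.
Byte at offset 17: 0xE2 = 11100010 → 3-byte char (#6). Advance 3.
Byte at offset 20: 0xF0 = 11110000 → 4-byte char (#7). Advance 4.
Byte at offset 24: 0xE8 = 11101000 → 3-byte char (#8). Advance 3.
Byte at offset 27: 0xF1 = 11110001 → 4-byte char (#9). Advance 4.
Byte at offset 31: 0xF4 = 11110100 → 4-byte char (#10). Advance 4.
Byte at offset 35: 0xF0 = 11110000 → 4-byte char (#11). Advance 4.
Byte at offset 39: 0xF0 = 11110000 → 4-byte char (#12). Advance 4.
Reached end at offset 43 after 12 code points.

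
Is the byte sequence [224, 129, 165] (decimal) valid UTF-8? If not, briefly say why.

Leading byte 0xE0 = 11100000 → 3-byte form.
Continuation bytes all match 10xxxxxx. Payload decodes to 0x65.
But 0x65 < 0x800, the minimum for a 3-byte sequence — this is an overlong encoding.

invalid (overlong encoding)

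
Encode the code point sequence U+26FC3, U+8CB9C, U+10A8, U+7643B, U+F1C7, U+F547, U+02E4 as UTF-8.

U+26FC3: 4-byte form → F0 A6 BF 83.
U+8CB9C: 4-byte form → F2 8C AE 9C.
U+10A8: 3-byte form → E1 82 A8.
U+7643B: 4-byte form → F1 B6 90 BB.
U+F1C7: 3-byte form → EF 87 87.
U+F547: 3-byte form → EF 95 87.
U+02E4: 2-byte form → CB A4.
Concatenated (23 bytes): F0 A6 BF 83 F2 8C AE 9C E1 82 A8 F1 B6 90 BB EF 87 87 EF 95 87 CB A4.

F0 A6 BF 83 F2 8C AE 9C E1 82 A8 F1 B6 90 BB EF 87 87 EF 95 87 CB A4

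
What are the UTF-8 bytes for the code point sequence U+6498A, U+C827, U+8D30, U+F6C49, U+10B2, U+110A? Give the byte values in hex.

U+6498A: 4-byte form → F1 A4 A6 8A.
U+C827: 3-byte form → EC A0 A7.
U+8D30: 3-byte form → E8 B4 B0.
U+F6C49: 4-byte form → F3 B6 B1 89.
U+10B2: 3-byte form → E1 82 B2.
U+110A: 3-byte form → E1 84 8A.
Concatenated (20 bytes): F1 A4 A6 8A EC A0 A7 E8 B4 B0 F3 B6 B1 89 E1 82 B2 E1 84 8A.

F1 A4 A6 8A EC A0 A7 E8 B4 B0 F3 B6 B1 89 E1 82 B2 E1 84 8A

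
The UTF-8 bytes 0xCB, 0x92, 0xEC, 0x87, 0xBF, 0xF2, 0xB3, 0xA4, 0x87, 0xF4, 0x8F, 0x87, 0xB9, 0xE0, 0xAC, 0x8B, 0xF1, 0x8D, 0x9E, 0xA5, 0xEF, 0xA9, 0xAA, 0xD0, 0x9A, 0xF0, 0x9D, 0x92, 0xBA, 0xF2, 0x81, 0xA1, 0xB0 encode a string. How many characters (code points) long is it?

Byte at offset 0: 0xCB = 11001011 → 2-byte char (#1). Advance 2.
Byte at offset 2: 0xEC = 11101100 → 3-byte char (#2). Advance 3.
Byte at offset 5: 0xF2 = 11110010 → 4-byte char (#3). Advance 4.
Byte at offset 9: 0xF4 = 11110100 → 4-byte char (#4). Advance 4.
Byte at offset 13: 0xE0 = 11100000 → 3-byte char (#5). Advance 3.
Byte at offset 16: 0xF1 = 11110001 → 4-byte char (#6). Advance 4.
Byte at offset 20: 0xEF = 11101111 → 3-byte char (#7). Advance 3.
Byte at offset 23: 0xD0 = 11010000 → 2-byte char (#8). Advance 2.
Byte at offset 25: 0xF0 = 11110000 → 4-byte char (#9). Advance 4.
Byte at offset 29: 0xF2 = 11110010 → 4-byte char (#10). Advance 4.
Reached end at offset 33 after 10 code points.

10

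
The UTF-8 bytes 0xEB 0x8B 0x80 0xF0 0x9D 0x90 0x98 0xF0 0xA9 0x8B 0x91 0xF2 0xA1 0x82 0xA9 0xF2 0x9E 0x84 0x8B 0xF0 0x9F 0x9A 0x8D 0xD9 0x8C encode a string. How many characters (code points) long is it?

7

Byte at offset 0: 0xEB = 11101011 → 3-byte char (#1). Advance 3.
Byte at offset 3: 0xF0 = 11110000 → 4-byte char (#2). Advance 4.
Byte at offset 7: 0xF0 = 11110000 → 4-byte char (#3). Advance 4.
Byte at offset 11: 0xF2 = 11110010 → 4-byte char (#4). Advance 4.
Byte at offset 15: 0xF2 = 11110010 → 4-byte char (#5). Advance 4.
Byte at offset 19: 0xF0 = 11110000 → 4-byte char (#6). Advance 4.
Byte at offset 23: 0xD9 = 11011001 → 2-byte char (#7). Advance 2.
Reached end at offset 25 after 7 code points.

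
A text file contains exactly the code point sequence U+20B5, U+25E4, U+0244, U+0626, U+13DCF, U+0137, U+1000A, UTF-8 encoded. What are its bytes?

U+20B5: 3-byte form → E2 82 B5.
U+25E4: 3-byte form → E2 97 A4.
U+0244: 2-byte form → C9 84.
U+0626: 2-byte form → D8 A6.
U+13DCF: 4-byte form → F0 93 B7 8F.
U+0137: 2-byte form → C4 B7.
U+1000A: 4-byte form → F0 90 80 8A.
Concatenated (20 bytes): E2 82 B5 E2 97 A4 C9 84 D8 A6 F0 93 B7 8F C4 B7 F0 90 80 8A.

E2 82 B5 E2 97 A4 C9 84 D8 A6 F0 93 B7 8F C4 B7 F0 90 80 8A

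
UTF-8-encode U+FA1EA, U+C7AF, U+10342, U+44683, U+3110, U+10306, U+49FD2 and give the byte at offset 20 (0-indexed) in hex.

0x8C

U+FA1EA → 4-byte form F3 BA 87 AA at offsets 0–3.
U+C7AF → 3-byte form EC 9E AF at offsets 4–6.
U+10342 → 4-byte form F0 90 8D 82 at offsets 7–10.
U+44683 → 4-byte form F1 84 9A 83 at offsets 11–14.
U+3110 → 3-byte form E3 84 90 at offsets 15–17.
U+10306 → 4-byte form F0 90 8C 86 at offsets 18–21.
Offset 20 falls in char 6's range; it's byte 3 of F0 90 8C 86 = 0x8C.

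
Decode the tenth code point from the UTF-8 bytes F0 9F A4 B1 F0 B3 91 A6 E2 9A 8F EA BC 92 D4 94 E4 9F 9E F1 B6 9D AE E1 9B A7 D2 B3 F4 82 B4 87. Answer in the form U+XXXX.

Offset 0: leading byte 0xF0 = 11110000 → 4-byte char #1 = F0 9F A4 B1.
Offset 4: leading byte 0xF0 = 11110000 → 4-byte char #2 = F0 B3 91 A6.
Offset 8: leading byte 0xE2 = 11100010 → 3-byte char #3 = E2 9A 8F.
Offset 11: leading byte 0xEA = 11101010 → 3-byte char #4 = EA BC 92.
Offset 14: leading byte 0xD4 = 11010100 → 2-byte char #5 = D4 94.
Offset 16: leading byte 0xE4 = 11100100 → 3-byte char #6 = E4 9F 9E.
Offset 19: leading byte 0xF1 = 11110001 → 4-byte char #7 = F1 B6 9D AE.
Offset 23: leading byte 0xE1 = 11100001 → 3-byte char #8 = E1 9B A7.
Offset 26: leading byte 0xD2 = 11010010 → 2-byte char #9 = D2 B3.
Offset 28: leading byte 0xF4 = 11110100 → 4-byte char #10 = F4 82 B4 87.
Leading byte 0xF4 = 11110100 matches 11110xxx → 4-byte sequence.
Byte 1: 0xF4 = 11110100, payload 100 (3 bits).
Byte 2: 0x82 = 10000010 (10xxxxxx ✓), payload 000010.
Byte 3: 0xB4 = 10110100 (10xxxxxx ✓), payload 110100.
Byte 4: 0x87 = 10000111 (10xxxxxx ✓), payload 000111.
Concatenate: 100000010110100000111 = 0x102D07 (21 bits → U+102D07).

U+102D07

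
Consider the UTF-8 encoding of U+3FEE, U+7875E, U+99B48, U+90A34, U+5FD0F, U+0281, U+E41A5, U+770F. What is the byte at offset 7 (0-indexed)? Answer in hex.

U+3FEE → 3-byte form E3 BF AE at offsets 0–2.
U+7875E → 4-byte form F1 B8 9D 9E at offsets 3–6.
U+99B48 → 4-byte form F2 99 AD 88 at offsets 7–10.
Offset 7 falls in char 3's range; it's byte 1 of F2 99 AD 88 = 0xF2.

0xF2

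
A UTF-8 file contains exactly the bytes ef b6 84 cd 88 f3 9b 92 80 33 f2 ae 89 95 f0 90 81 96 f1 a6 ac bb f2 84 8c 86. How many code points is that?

Byte at offset 0: 0xEF = 11101111 → 3-byte char (#1). Advance 3.
Byte at offset 3: 0xCD = 11001101 → 2-byte char (#2). Advance 2.
Byte at offset 5: 0xF3 = 11110011 → 4-byte char (#3). Advance 4.
Byte at offset 9: 0x33 = 00110011 → 1-byte char (#4). Advance 1.
Byte at offset 10: 0xF2 = 11110010 → 4-byte char (#5). Advance 4.
Byte at offset 14: 0xF0 = 11110000 → 4-byte char (#6). Advance 4.
Byte at offset 18: 0xF1 = 11110001 → 4-byte char (#7). Advance 4.
Byte at offset 22: 0xF2 = 11110010 → 4-byte char (#8). Advance 4.
Reached end at offset 26 after 8 code points.

8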